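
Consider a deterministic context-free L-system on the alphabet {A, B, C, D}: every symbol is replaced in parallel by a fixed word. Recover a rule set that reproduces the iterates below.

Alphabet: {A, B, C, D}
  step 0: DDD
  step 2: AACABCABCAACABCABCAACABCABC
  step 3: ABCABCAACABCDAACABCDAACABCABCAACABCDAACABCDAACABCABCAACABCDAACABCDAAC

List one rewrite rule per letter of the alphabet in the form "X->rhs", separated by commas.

A->ABC, B->D, C->AAC, D->CAA

  step 2 ⇒ step 3: AACABCABCAACABCABCAACABCABC ⇒ ABC·ABC·AAC·ABC·D·AAC·ABC·D·AAC·ABC·ABC·AAC·ABC·D·AAC·ABC·D·AAC·ABC·ABC·AAC·ABC·D·AAC·ABC·D·AAC
    A ↦ ABC
    B ↦ D
    C ↦ AAC
    D ↦ CAA  (constrained at step 0)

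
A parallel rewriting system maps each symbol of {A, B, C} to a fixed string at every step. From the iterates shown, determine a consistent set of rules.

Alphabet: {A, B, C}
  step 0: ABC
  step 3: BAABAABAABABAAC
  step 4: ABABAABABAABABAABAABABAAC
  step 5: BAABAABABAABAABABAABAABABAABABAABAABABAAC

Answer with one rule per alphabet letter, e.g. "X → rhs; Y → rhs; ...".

  step 4 ⇒ step 5: ABABAABABAABABAABAABABAAC ⇒ BA·A·BA·A·BA·BA·A·BA·A·BA·BA·A·BA·A·BA·BA·A·BA·BA·A·BA·A·BA·BA·AC
    A ↦ BA
    B ↦ A
    C ↦ AC

A->BA, B->A, C->AC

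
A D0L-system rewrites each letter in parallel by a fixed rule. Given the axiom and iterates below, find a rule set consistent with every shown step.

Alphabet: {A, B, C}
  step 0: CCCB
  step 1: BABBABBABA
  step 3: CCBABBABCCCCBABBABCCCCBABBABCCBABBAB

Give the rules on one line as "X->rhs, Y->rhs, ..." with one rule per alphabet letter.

  step 0 ⇒ step 1: CCCB ⇒ BAB·BAB·BAB·A
    B ↦ A
    C ↦ BAB
    A ↦ CC  (constrained at step 1)

A->CC, B->A, C->BAB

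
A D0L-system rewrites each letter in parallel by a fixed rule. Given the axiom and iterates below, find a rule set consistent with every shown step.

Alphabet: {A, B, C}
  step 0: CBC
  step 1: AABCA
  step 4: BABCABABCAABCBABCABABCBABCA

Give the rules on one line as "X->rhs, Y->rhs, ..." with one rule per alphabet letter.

A->B, B->ABC, C->A

  step 0 ⇒ step 1: CBC ⇒ A·ABC·A
    B ↦ ABC
    C ↦ A
    A ↦ B  (constrained at step 1)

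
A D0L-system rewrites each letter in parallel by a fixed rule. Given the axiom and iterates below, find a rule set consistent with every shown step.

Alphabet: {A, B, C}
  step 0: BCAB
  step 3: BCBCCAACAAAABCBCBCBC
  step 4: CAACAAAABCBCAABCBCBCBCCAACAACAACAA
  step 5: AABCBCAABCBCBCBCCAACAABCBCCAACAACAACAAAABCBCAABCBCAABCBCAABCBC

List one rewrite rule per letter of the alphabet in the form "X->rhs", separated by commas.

  step 4 ⇒ step 5: CAACAAAABCBCAABCBCBCBCCAACAACAACAA ⇒ AA·BC·BC·AA·BC·BC·BC·BC·C·AA·C·AA·BC·BC·C·AA·C·AA·C·AA·C·AA·AA·BC·BC·AA·BC·BC·AA·BC·BC·AA·BC·BC
    A ↦ BC
    B ↦ C
    C ↦ AA

A->BC, B->C, C->AA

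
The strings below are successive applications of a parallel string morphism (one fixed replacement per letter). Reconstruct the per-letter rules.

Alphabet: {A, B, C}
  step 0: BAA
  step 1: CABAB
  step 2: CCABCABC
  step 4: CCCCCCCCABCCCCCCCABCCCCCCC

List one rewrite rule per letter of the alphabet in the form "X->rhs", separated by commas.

  step 1 ⇒ step 2: CABAB ⇒ CC·AB·C·AB·C
    A ↦ AB
    B ↦ C
    C ↦ CC

A->AB, B->C, C->CC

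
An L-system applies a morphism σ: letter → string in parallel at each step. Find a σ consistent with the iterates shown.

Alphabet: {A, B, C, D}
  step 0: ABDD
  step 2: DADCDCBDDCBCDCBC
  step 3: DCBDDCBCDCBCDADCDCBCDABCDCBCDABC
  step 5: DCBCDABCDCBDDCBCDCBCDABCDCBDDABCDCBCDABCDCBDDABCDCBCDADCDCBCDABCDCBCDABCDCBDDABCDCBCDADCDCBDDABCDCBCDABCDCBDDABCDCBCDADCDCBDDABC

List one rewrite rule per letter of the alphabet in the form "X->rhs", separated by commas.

  step 2 ⇒ step 3: DADCDCBDDCBCDCBC ⇒ DC·BD·DC·BC·DC·BC·DA·DC·DC·BC·DA·BC·DC·BC·DA·BC
    A ↦ BD
    B ↦ DA
    C ↦ BC
    D ↦ DC

A->BD, B->DA, C->BC, D->DC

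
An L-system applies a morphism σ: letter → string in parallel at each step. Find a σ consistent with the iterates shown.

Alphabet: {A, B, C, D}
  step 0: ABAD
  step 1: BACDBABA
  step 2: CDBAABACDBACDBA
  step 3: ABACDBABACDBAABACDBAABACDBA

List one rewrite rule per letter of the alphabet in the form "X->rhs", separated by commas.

  step 2 ⇒ step 3: CDBAABACDBACDBA ⇒ A·BA·CD·BA·BA·CD·BA·A·BA·CD·BA·A·BA·CD·BA
    A ↦ BA
    B ↦ CD
    C ↦ A
    D ↦ BA

A->BA, B->CD, C->A, D->BA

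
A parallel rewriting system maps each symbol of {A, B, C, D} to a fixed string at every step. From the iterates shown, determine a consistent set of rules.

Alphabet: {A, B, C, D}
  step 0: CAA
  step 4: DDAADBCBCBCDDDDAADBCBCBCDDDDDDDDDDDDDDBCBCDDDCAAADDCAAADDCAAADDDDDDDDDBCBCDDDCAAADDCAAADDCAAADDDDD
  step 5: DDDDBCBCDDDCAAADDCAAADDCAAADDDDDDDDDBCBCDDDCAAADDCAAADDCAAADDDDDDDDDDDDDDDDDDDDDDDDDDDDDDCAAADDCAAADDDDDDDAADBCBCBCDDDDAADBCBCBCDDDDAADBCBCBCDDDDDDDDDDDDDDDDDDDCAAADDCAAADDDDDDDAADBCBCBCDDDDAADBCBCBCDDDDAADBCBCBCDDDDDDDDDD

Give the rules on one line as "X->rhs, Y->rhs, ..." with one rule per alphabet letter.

  step 4 ⇒ step 5: DDAADBCBCBCDDDDAADBCBCBCDDDDDDDDDDDDDDBCBCDDDCAAADDCAAADDCAAADDDDDDDDDBCBCDDDCAAADDCAAADDCAAADDDDD ⇒ DD·DD·BC·BC·DD·DCA·AAD·DCA·AAD·DCA·AAD·DD·DD·DD·DD·BC·BC·DD·DCA·AAD·DCA·AAD·DCA·AAD·DD·DD·DD·DD·DD·DD·DD·DD·DD·DD·DD·DD·DD·DD·DCA·AAD·DCA·AAD·DD·DD·DD·AAD·BC·BC·BC·DD·DD·AAD·BC·BC·BC·DD·DD·AAD·BC·BC·BC·DD·DD·DD·DD·DD·DD·DD·DD·DD·DCA·AAD·DCA·AAD·DD·DD·DD·AAD·BC·BC·BC·DD·DD·AAD·BC·BC·BC·DD·DD·AAD·BC·BC·BC·DD·DD·DD·DD·DD
    A ↦ BC
    B ↦ DCA
    C ↦ AAD
    D ↦ DD

A->BC, B->DCA, C->AAD, D->DD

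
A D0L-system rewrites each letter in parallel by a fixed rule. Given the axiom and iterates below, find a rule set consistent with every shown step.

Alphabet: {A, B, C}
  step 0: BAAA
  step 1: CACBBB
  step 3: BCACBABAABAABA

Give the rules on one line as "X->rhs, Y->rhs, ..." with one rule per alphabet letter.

  step 0 ⇒ step 1: BAAA ⇒ CAC·B·B·B
    A ↦ B
    B ↦ CAC
    C ↦ A  (constrained at step 1)

A->B, B->CAC, C->A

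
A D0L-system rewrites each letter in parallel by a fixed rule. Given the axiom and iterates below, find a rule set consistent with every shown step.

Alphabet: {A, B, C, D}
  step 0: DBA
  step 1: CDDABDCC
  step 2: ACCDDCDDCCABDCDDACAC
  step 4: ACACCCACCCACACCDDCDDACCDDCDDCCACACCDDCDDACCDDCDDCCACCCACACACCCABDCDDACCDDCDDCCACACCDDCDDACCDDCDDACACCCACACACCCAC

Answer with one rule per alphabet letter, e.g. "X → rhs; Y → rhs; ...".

  step 1 ⇒ step 2: CDDABDCC ⇒ AC·CDD·CDD·CC·ABD·CDD·AC·AC
    A ↦ CC
    B ↦ ABD
    C ↦ AC
    D ↦ CDD

A->CC, B->ABD, C->AC, D->CDD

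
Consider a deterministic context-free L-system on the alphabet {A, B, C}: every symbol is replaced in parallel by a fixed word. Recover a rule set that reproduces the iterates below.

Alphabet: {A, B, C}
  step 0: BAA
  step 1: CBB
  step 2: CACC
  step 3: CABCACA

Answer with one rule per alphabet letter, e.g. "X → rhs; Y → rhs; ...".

  step 2 ⇒ step 3: CACC ⇒ CA·B·CA·CA
    A ↦ B
    C ↦ CA
  step 0 ⇒ step 1: BAA ⇒ C·B·B
    B ↦ C

A->B, B->C, C->CA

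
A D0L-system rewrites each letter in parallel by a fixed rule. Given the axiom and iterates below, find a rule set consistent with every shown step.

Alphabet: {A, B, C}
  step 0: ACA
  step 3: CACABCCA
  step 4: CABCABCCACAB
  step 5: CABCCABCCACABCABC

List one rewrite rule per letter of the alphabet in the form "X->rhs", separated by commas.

A->B, B->C, C->CA

  step 4 ⇒ step 5: CABCABCCACAB ⇒ CA·B·C·CA·B·C·CA·CA·B·CA·B·C
    A ↦ B
    B ↦ C
    C ↦ CA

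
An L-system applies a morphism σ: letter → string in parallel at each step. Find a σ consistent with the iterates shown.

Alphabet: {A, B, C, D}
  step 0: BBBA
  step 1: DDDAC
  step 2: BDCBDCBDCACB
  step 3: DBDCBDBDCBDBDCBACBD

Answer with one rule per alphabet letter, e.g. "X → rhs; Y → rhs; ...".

  step 2 ⇒ step 3: BDCBDCBDCACB ⇒ D·BDC·B·D·BDC·B·D·BDC·B·AC·B·D
    A ↦ AC
    B ↦ D
    C ↦ B
    D ↦ BDC

A->AC, B->D, C->B, D->BDC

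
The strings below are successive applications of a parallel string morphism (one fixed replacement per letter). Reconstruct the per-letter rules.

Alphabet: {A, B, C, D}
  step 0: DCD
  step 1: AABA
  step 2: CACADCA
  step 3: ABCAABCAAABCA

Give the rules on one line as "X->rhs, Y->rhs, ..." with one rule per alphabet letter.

A->CA, B->D, C->AB, D->A

  step 2 ⇒ step 3: CACADCA ⇒ AB·CA·AB·CA·A·AB·CA
    A ↦ CA
    C ↦ AB
    D ↦ A
  step 1 ⇒ step 2: AABA ⇒ CA·CA·D·CA
    B ↦ D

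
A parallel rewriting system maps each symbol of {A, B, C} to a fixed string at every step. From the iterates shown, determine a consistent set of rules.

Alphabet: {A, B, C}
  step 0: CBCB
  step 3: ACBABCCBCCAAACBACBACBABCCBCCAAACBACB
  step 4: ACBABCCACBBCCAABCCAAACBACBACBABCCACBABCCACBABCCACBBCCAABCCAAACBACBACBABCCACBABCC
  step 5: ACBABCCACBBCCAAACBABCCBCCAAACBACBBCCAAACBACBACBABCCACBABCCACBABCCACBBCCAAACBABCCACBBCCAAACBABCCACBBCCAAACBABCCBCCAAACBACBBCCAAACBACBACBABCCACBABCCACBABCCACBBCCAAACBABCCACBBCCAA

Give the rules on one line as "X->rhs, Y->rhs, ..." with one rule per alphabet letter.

  step 4 ⇒ step 5: ACBABCCACBBCCAABCCAAACBACBACBABCCACBABCCACBABCCACBBCCAABCCAAACBACBACBABCCACBABCC ⇒ ACB·A·BCC·ACB·BCC·A·A·ACB·A·BCC·BCC·A·A·ACB·ACB·BCC·A·A·ACB·ACB·ACB·A·BCC·ACB·A·BCC·ACB·A·BCC·ACB·BCC·A·A·ACB·A·BCC·ACB·BCC·A·A·ACB·A·BCC·ACB·BCC·A·A·ACB·A·BCC·BCC·A·A·ACB·ACB·BCC·A·A·ACB·ACB·ACB·A·BCC·ACB·A·BCC·ACB·A·BCC·ACB·BCC·A·A·ACB·A·BCC·ACB·BCC·A·A
    A ↦ ACB
    B ↦ BCC
    C ↦ A

A->ACB, B->BCC, C->A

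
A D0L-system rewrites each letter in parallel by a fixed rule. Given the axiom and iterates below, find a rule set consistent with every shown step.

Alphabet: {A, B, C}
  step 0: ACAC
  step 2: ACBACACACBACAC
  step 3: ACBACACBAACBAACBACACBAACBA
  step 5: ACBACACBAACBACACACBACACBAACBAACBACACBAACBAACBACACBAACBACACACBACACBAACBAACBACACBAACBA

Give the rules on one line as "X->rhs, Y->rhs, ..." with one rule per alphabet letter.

  step 2 ⇒ step 3: ACBACACACBACAC ⇒ AC·BA·C·AC·BA·AC·BA·AC·BA·C·AC·BA·AC·BA
    A ↦ AC
    B ↦ C
    C ↦ BA

A->AC, B->C, C->BA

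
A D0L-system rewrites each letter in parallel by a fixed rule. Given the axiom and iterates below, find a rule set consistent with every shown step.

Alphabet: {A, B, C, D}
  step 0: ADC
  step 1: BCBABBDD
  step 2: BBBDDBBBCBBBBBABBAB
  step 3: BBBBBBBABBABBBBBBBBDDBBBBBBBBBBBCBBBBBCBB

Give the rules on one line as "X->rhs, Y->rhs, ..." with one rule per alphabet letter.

A->BC, B->BB, C->BDD, D->BAB

  step 2 ⇒ step 3: BBBDDBBBCBBBBBABBAB ⇒ BB·BB·BB·BAB·BAB·BB·BB·BB·BDD·BB·BB·BB·BB·BB·BC·BB·BB·BC·BB
    A ↦ BC
    B ↦ BB
    C ↦ BDD
    D ↦ BAB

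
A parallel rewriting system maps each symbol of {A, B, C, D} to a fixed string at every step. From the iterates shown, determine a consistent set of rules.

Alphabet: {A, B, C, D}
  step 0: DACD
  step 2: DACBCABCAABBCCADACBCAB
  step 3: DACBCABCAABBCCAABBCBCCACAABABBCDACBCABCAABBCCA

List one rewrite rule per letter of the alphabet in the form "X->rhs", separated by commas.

  step 2 ⇒ step 3: DACBCABCAABBCCADACBCAB ⇒ DAC·BC·AB·CA·AB·BC·CA·AB·BC·BC·CA·CA·AB·AB·BC·DAC·BC·AB·CA·AB·BC·CA
    A ↦ BC
    B ↦ CA
    C ↦ AB
    D ↦ DAC

A->BC, B->CA, C->AB, D->DAC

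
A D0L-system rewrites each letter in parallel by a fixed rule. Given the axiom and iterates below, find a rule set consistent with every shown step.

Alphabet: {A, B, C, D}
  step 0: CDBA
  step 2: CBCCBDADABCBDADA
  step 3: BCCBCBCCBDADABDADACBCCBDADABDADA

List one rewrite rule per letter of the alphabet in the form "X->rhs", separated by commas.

A->DA, B->C, C->BC, D->BDA

  step 2 ⇒ step 3: CBCCBDADABCBDADA ⇒ BC·C·BC·BC·C·BDA·DA·BDA·DA·C·BC·C·BDA·DA·BDA·DA
    A ↦ DA
    B ↦ C
    C ↦ BC
    D ↦ BDA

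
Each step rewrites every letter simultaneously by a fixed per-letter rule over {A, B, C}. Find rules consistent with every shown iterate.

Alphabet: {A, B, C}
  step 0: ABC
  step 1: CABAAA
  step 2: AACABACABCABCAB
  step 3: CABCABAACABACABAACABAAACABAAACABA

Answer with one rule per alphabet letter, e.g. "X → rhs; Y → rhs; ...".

  step 2 ⇒ step 3: AACABACABCABCAB ⇒ CAB·CAB·AA·CAB·A·CAB·AA·CAB·A·AA·CAB·A·AA·CAB·A
    A ↦ CAB
    B ↦ A
    C ↦ AA

A->CAB, B->A, C->AA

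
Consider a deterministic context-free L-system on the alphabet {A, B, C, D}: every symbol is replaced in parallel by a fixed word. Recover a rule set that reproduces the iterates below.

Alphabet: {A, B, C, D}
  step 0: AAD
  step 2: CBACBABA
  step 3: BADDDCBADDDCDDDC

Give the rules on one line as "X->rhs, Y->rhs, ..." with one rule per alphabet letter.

  step 2 ⇒ step 3: CBACBABA ⇒ BA·DD·DC·BA·DD·DC·DD·DC
    A ↦ DC
    B ↦ DD
    C ↦ BA
    D ↦ C  (constrained at step 0)

A->DC, B->DD, C->BA, D->C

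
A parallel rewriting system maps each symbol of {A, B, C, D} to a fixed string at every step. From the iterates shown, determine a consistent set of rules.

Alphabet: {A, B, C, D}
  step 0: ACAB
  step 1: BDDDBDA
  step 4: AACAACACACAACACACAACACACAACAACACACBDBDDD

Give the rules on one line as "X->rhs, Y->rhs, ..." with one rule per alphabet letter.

A->BD, B->A, C->DD, D->AC

  step 0 ⇒ step 1: ACAB ⇒ BD·DD·BD·A
    A ↦ BD
    B ↦ A
    C ↦ DD
    D ↦ AC  (constrained at step 1)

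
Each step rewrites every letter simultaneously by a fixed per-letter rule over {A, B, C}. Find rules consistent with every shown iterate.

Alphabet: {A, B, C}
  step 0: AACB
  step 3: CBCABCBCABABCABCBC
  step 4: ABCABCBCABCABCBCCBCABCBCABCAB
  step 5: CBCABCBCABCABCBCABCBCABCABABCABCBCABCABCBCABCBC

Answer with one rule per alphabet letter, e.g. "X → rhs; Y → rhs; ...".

A->CB, B->C, C->AB

  step 4 ⇒ step 5: ABCABCBCABCABCBCCBCABCBCABCAB ⇒ CB·C·AB·CB·C·AB·C·AB·CB·C·AB·CB·C·AB·C·AB·AB·C·AB·CB·C·AB·C·AB·CB·C·AB·CB·C
    A ↦ CB
    B ↦ C
    C ↦ AB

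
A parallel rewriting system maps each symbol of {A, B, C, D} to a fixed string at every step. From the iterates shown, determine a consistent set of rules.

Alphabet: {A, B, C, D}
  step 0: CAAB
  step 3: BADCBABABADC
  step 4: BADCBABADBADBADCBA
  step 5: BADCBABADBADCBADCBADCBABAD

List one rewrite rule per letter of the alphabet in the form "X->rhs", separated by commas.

  step 4 ⇒ step 5: BADCBABADBADBADCBA ⇒ BA·D·C·BA·BA·D·BA·D·C·BA·D·C·BA·D·C·BA·BA·D
    A ↦ D
    B ↦ BA
    C ↦ BA
    D ↦ C

A->D, B->BA, C->BA, D->C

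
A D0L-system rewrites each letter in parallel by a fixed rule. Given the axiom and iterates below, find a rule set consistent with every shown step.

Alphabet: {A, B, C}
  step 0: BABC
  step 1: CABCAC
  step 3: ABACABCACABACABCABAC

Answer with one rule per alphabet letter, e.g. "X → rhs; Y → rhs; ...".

  step 0 ⇒ step 1: BABC ⇒ C·AB·C·AC
    A ↦ AB
    B ↦ C
    C ↦ AC

A->AB, B->C, C->AC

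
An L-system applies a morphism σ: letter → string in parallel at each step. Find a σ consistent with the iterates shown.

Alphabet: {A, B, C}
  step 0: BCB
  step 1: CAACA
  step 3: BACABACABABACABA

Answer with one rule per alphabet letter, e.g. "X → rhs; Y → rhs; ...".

  step 0 ⇒ step 1: BCB ⇒ CA·A·CA
    B ↦ CA
    C ↦ A
    A ↦ BA  (constrained at step 1)

A->BA, B->CA, C->A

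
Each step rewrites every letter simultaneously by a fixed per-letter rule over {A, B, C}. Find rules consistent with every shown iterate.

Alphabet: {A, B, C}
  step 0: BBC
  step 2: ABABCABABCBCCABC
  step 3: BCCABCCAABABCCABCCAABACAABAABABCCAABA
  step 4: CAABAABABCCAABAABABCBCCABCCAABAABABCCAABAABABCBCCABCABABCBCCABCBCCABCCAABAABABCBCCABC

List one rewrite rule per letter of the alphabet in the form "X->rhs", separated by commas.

A->BC, B->CA, C->ABA

  step 3 ⇒ step 4: BCCABCCAABABCCABCCAABACAABAABABCCAABA ⇒ CA·ABA·ABA·BC·CA·ABA·ABA·BC·BC·CA·BC·CA·ABA·ABA·BC·CA·ABA·ABA·BC·BC·CA·BC·ABA·BC·BC·CA·BC·BC·CA·BC·CA·ABA·ABA·BC·BC·CA·BC
    A ↦ BC
    B ↦ CA
    C ↦ ABA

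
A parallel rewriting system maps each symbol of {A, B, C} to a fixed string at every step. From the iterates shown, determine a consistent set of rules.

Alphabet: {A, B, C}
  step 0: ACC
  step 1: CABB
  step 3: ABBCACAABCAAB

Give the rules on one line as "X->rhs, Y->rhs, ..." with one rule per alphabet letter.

A->CA, B->AB, C->B

  step 0 ⇒ step 1: ACC ⇒ CA·B·B
    A ↦ CA
    C ↦ B
    B ↦ AB  (constrained at step 1)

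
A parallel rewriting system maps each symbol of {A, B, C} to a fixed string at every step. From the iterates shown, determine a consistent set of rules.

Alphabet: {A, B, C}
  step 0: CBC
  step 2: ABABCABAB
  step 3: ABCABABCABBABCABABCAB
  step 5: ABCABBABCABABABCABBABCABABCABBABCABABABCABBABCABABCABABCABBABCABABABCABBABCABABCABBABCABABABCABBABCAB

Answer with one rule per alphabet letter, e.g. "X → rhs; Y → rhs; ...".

  step 2 ⇒ step 3: ABABCABAB ⇒ ABC·AB·ABC·AB·B·ABC·AB·ABC·AB
    A ↦ ABC
    B ↦ AB
    C ↦ B

A->ABC, B->AB, C->B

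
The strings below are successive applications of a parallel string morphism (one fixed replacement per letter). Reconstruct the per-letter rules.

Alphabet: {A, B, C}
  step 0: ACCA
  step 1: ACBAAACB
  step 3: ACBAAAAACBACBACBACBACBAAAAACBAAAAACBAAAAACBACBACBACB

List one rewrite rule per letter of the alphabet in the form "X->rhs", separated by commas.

A->ACB, B->AAA, C->A

  step 0 ⇒ step 1: ACCA ⇒ ACB·A·A·ACB
    A ↦ ACB
    C ↦ A
    B ↦ AAA  (constrained at step 1)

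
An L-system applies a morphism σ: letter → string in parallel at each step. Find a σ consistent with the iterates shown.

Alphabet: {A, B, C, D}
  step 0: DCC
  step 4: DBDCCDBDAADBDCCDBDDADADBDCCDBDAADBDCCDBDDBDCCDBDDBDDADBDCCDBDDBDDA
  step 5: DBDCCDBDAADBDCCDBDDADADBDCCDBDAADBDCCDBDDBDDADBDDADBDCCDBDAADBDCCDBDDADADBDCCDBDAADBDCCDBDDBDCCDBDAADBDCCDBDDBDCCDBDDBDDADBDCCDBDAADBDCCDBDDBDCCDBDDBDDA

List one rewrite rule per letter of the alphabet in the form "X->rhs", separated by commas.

A->DA, B->CC, C->A, D->DBD

  step 4 ⇒ step 5: DBDCCDBDAADBDCCDBDDADADBDCCDBDAADBDCCDBDDBDCCDBDDBDDADBDCCDBDDBDDA ⇒ DBD·CC·DBD·A·A·DBD·CC·DBD·DA·DA·DBD·CC·DBD·A·A·DBD·CC·DBD·DBD·DA·DBD·DA·DBD·CC·DBD·A·A·DBD·CC·DBD·DA·DA·DBD·CC·DBD·A·A·DBD·CC·DBD·DBD·CC·DBD·A·A·DBD·CC·DBD·DBD·CC·DBD·DBD·DA·DBD·CC·DBD·A·A·DBD·CC·DBD·DBD·CC·DBD·DBD·DA
    A ↦ DA
    B ↦ CC
    C ↦ A
    D ↦ DBD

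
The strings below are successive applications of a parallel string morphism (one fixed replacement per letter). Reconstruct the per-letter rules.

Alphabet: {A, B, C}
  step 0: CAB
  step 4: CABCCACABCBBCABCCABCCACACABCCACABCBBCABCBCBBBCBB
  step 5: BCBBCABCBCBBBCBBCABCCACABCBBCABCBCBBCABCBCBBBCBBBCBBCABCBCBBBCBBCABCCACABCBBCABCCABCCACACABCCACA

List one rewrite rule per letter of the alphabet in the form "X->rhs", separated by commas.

  step 4 ⇒ step 5: CABCCACABCBBCABCCABCCACACABCCACABCBBCABCBCBBBCBB ⇒ BC·BB·CA·BC·BC·BB·BC·BB·CA·BC·CA·CA·BC·BB·CA·BC·BC·BB·CA·BC·BC·BB·BC·BB·BC·BB·CA·BC·BC·BB·BC·BB·CA·BC·CA·CA·BC·BB·CA·BC·CA·BC·CA·CA·CA·BC·CA·CA
    A ↦ BB
    B ↦ CA
    C ↦ BC

A->BB, B->CA, C->BC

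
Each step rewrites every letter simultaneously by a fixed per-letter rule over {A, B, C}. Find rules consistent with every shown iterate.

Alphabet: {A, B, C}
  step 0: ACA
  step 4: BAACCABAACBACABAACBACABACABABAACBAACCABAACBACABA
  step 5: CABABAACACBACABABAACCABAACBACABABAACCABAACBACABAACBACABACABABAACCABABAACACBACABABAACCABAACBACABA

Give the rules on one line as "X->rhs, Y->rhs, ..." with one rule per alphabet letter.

  step 4 ⇒ step 5: BAACCABAACBACABAACBACABACABABAACBAACCABAACBACABA ⇒ CA·BA·BA·AC·AC·BA·CA·BA·BA·AC·CA·BA·AC·BA·CA·BA·BA·AC·CA·BA·AC·BA·CA·BA·AC·BA·CA·BA·CA·BA·BA·AC·CA·BA·BA·AC·AC·BA·CA·BA·BA·AC·CA·BA·AC·BA·CA·BA
    A ↦ BA
    B ↦ CA
    C ↦ AC

A->BA, B->CA, C->AC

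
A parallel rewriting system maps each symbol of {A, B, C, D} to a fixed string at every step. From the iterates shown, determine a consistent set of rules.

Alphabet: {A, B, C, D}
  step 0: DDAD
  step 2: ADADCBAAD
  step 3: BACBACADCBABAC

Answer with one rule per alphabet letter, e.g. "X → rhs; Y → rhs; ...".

A->BA, B->C, C->AD, D->C

  step 2 ⇒ step 3: ADADCBAAD ⇒ BA·C·BA·C·AD·C·BA·BA·C
    A ↦ BA
    B ↦ C
    C ↦ AD
    D ↦ C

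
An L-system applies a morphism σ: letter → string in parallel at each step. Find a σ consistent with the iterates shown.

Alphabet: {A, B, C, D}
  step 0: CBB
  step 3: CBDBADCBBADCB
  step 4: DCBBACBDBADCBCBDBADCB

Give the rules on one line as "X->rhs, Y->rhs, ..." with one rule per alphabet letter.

A->D, B->CB, C->D, D->BA

  step 3 ⇒ step 4: CBDBADCBBADCB ⇒ D·CB·BA·CB·D·BA·D·CB·CB·D·BA·D·CB
    A ↦ D
    B ↦ CB
    C ↦ D
    D ↦ BA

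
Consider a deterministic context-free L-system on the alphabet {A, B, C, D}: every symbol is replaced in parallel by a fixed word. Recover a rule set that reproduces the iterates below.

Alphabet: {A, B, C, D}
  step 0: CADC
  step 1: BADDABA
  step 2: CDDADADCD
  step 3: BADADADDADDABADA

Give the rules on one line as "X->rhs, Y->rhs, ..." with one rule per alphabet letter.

  step 2 ⇒ step 3: CDDADADCD ⇒ BA·DA·DA·D·DA·D·DA·BA·DA
    A ↦ D
    C ↦ BA
    D ↦ DA
  step 1 ⇒ step 2: BADDABA ⇒ C·D·DA·DA·D·C·D
    B ↦ C

A->D, B->C, C->BA, D->DA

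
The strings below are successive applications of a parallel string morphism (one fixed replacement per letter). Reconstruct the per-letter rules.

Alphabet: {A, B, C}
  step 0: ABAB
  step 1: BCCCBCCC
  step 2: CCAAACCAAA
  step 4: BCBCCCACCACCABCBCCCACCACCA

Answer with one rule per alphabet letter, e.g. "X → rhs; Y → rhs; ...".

A->BC, B->CC, C->A

  step 1 ⇒ step 2: BCCCBCCC ⇒ CC·A·A·A·CC·A·A·A
    B ↦ CC
    C ↦ A
  step 0 ⇒ step 1: ABAB ⇒ BC·CC·BC·CC
    A ↦ BC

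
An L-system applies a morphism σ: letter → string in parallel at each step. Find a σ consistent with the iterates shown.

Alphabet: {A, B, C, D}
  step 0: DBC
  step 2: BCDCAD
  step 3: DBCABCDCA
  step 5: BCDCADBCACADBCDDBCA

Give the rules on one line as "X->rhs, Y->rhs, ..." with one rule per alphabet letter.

A->CD, B->D, C->B, D->CA

  step 2 ⇒ step 3: BCDCAD ⇒ D·B·CA·B·CD·CA
    A ↦ CD
    B ↦ D
    C ↦ B
    D ↦ CA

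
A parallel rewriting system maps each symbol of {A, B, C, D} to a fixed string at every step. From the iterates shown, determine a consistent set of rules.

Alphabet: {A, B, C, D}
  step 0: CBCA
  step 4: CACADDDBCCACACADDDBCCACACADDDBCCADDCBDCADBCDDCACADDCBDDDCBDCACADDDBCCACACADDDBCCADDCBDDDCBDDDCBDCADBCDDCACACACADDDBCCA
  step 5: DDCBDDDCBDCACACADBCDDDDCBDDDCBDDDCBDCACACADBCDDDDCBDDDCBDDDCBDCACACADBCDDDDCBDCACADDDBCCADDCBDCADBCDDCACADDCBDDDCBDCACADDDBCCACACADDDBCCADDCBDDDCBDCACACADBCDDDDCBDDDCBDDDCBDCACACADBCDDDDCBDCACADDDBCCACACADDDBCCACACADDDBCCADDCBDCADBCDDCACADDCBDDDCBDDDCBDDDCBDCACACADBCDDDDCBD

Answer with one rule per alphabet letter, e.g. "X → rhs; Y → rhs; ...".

A->CBD, B->DBC, C->DD, D->CA

  step 4 ⇒ step 5: CACADDDBCCACACADDDBCCACACADDDBCCADDCBDCADBCDDCACADDCBDDDCBDCACADDDBCCACACADDDBCCADDCBDDDCBDDDCBDCADBCDDCACACACADDDBCCA ⇒ DD·CBD·DD·CBD·CA·CA·CA·DBC·DD·DD·CBD·DD·CBD·DD·CBD·CA·CA·CA·DBC·DD·DD·CBD·DD·CBD·DD·CBD·CA·CA·CA·DBC·DD·DD·CBD·CA·CA·DD·DBC·CA·DD·CBD·CA·DBC·DD·CA·CA·DD·CBD·DD·CBD·CA·CA·DD·DBC·CA·CA·CA·DD·DBC·CA·DD·CBD·DD·CBD·CA·CA·CA·DBC·DD·DD·CBD·DD·CBD·DD·CBD·CA·CA·CA·DBC·DD·DD·CBD·CA·CA·DD·DBC·CA·CA·CA·DD·DBC·CA·CA·CA·DD·DBC·CA·DD·CBD·CA·DBC·DD·CA·CA·DD·CBD·DD·CBD·DD·CBD·DD·CBD·CA·CA·CA·DBC·DD·DD·CBD
    A ↦ CBD
    B ↦ DBC
    C ↦ DD
    D ↦ CA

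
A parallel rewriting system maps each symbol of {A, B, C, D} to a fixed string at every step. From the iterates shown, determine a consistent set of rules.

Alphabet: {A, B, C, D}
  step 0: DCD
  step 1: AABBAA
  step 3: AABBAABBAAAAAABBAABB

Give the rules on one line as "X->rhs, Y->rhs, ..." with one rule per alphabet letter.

  step 0 ⇒ step 1: DCD ⇒ AA·BB·AA
    C ↦ BB
    D ↦ AA
    A ↦ DC  (constrained at step 1)
    B ↦ D  (constrained at step 1)

A->DC, B->D, C->BB, D->AA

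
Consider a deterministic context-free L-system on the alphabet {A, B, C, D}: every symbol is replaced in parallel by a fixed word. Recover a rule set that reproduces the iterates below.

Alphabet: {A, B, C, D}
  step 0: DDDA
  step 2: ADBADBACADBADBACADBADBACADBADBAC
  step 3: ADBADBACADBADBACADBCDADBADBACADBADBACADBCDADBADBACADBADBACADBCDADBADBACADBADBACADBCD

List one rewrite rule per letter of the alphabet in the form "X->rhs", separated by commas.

A->ADB, B->AC, C->CD, D->ADB

  step 2 ⇒ step 3: ADBADBACADBADBACADBADBACADBADBAC ⇒ ADB·ADB·AC·ADB·ADB·AC·ADB·CD·ADB·ADB·AC·ADB·ADB·AC·ADB·CD·ADB·ADB·AC·ADB·ADB·AC·ADB·CD·ADB·ADB·AC·ADB·ADB·AC·ADB·CD
    A ↦ ADB
    B ↦ AC
    C ↦ CD
    D ↦ ADB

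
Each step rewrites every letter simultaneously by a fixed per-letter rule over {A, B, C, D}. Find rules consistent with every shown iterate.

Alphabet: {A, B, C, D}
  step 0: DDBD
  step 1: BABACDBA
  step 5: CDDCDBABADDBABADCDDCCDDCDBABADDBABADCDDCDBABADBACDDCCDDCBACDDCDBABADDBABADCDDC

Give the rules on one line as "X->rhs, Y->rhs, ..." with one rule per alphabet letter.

A->DC, B->CD, C->D, D->BA

  step 0 ⇒ step 1: DDBD ⇒ BA·BA·CD·BA
    B ↦ CD
    D ↦ BA
    A ↦ DC  (constrained at step 1)
    C ↦ D  (constrained at step 1)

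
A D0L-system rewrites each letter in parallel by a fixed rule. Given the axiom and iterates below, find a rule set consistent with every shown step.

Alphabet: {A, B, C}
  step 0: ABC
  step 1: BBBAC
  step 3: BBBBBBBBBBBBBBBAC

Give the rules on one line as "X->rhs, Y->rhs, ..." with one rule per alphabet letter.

  step 0 ⇒ step 1: ABC ⇒ B·BB·AC
    A ↦ B
    B ↦ BB
    C ↦ AC

A->B, B->BB, C->AC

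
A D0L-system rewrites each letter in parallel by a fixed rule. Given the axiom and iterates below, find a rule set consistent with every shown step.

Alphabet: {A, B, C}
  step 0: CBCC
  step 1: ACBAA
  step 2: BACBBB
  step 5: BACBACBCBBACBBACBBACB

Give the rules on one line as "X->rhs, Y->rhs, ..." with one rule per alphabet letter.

  step 1 ⇒ step 2: ACBAA ⇒ B·A·CB·B·B
    A ↦ B
    B ↦ CB
    C ↦ A

A->B, B->CB, C->A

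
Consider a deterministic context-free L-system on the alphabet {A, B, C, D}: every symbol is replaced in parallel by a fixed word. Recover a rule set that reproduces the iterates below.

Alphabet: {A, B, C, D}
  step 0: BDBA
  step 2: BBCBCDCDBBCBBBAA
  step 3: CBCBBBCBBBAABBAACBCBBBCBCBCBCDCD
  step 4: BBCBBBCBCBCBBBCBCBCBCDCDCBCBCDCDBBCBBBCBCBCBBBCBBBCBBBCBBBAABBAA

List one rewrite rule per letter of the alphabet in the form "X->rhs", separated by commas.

  step 3 ⇒ step 4: CBCBBBCBBBAABBAACBCBBBCBCBCBCDCD ⇒ BB·CB·BB·CB·CB·CB·BB·CB·CB·CB·CD·CD·CB·CB·CD·CD·BB·CB·BB·CB·CB·CB·BB·CB·BB·CB·BB·CB·BB·AA·BB·AA
    A ↦ CD
    B ↦ CB
    C ↦ BB
    D ↦ AA

A->CD, B->CB, C->BB, D->AA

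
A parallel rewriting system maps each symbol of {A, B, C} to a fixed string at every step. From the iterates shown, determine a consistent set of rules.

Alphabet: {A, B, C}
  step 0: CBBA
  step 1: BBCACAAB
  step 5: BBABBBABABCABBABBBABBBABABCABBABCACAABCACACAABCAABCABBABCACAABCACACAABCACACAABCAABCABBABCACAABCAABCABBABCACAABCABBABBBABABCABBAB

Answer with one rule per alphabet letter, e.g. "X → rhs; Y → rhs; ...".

  step 0 ⇒ step 1: CBBA ⇒ BB·CA·CA·AB
    A ↦ AB
    B ↦ CA
    C ↦ BB

A->AB, B->CA, C->BB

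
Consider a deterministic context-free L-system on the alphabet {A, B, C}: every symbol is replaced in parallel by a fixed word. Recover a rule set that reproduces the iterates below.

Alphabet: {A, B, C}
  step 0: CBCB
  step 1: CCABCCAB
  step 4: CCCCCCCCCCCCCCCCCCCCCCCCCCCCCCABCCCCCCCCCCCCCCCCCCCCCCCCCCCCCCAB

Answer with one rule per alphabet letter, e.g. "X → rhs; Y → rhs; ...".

  step 0 ⇒ step 1: CBCB ⇒ CC·AB·CC·AB
    B ↦ AB
    C ↦ CC
    A ↦ CC  (constrained at step 1)

A->CC, B->AB, C->CC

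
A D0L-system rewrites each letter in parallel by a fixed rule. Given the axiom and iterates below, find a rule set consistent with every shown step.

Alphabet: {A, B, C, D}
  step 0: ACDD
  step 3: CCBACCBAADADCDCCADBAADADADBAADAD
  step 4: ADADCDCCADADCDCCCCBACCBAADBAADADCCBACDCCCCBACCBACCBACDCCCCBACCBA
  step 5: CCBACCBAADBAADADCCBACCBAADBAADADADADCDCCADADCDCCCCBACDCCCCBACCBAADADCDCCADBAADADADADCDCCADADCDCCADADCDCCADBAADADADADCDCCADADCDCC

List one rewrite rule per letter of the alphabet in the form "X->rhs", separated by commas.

A->CC, B->CD, C->AD, D->BA

  step 4 ⇒ step 5: ADADCDCCADADCDCCCCBACCBAADBAADADCCBACDCCCCBACCBACCBACDCCCCBACCBA ⇒ CC·BA·CC·BA·AD·BA·AD·AD·CC·BA·CC·BA·AD·BA·AD·AD·AD·AD·CD·CC·AD·AD·CD·CC·CC·BA·CD·CC·CC·BA·CC·BA·AD·AD·CD·CC·AD·BA·AD·AD·AD·AD·CD·CC·AD·AD·CD·CC·AD·AD·CD·CC·AD·BA·AD·AD·AD·AD·CD·CC·AD·AD·CD·CC
    A ↦ CC
    B ↦ CD
    C ↦ AD
    D ↦ BA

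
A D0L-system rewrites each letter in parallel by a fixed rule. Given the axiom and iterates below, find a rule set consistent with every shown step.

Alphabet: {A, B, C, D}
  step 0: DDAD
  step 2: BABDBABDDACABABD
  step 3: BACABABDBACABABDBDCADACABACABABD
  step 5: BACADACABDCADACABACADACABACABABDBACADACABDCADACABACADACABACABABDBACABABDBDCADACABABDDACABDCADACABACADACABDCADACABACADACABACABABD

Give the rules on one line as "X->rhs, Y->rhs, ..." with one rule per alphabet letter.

A->CA, B->BA, C->DA, D->BD

  step 2 ⇒ step 3: BABDBABDDACABABD ⇒ BA·CA·BA·BD·BA·CA·BA·BD·BD·CA·DA·CA·BA·CA·BA·BD
    A ↦ CA
    B ↦ BA
    C ↦ DA
    D ↦ BD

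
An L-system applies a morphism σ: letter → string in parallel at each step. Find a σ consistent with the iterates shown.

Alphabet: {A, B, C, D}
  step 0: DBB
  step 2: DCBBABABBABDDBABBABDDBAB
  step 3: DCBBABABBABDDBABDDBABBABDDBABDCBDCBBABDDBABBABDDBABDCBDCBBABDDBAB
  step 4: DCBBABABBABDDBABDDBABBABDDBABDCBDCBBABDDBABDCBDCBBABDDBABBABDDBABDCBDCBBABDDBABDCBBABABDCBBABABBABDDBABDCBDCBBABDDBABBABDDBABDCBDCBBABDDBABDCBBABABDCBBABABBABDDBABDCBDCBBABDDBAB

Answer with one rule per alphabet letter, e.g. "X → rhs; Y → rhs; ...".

  step 3 ⇒ step 4: DCBBABABBABDDBABDDBABBABDDBABDCBDCBBABDDBABBABDDBABDCBDCBBABDDBAB ⇒ DCB·BA·BAB·BAB·DD·BAB·DD·BAB·BAB·DD·BAB·DCB·DCB·BAB·DD·BAB·DCB·DCB·BAB·DD·BAB·BAB·DD·BAB·DCB·DCB·BAB·DD·BAB·DCB·BA·BAB·DCB·BA·BAB·BAB·DD·BAB·DCB·DCB·BAB·DD·BAB·BAB·DD·BAB·DCB·DCB·BAB·DD·BAB·DCB·BA·BAB·DCB·BA·BAB·BAB·DD·BAB·DCB·DCB·BAB·DD·BAB
    A ↦ DD
    B ↦ BAB
    C ↦ BA
    D ↦ DCB

A->DD, B->BAB, C->BA, D->DCB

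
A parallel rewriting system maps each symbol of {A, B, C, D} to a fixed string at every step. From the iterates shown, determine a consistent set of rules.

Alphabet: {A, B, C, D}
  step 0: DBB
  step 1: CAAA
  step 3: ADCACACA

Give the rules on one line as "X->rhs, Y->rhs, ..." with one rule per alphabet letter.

  step 0 ⇒ step 1: DBB ⇒ CA·A·A
    B ↦ A
    D ↦ CA
    A ↦ D  (constrained at step 1)
    C ↦ BA  (constrained at step 1)

A->D, B->A, C->BA, D->CA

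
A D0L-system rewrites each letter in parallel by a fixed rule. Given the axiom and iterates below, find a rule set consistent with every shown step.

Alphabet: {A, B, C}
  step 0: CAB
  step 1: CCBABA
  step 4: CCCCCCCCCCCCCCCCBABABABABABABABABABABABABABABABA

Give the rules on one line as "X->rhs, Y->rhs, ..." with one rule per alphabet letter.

  step 0 ⇒ step 1: CAB ⇒ CC·BA·BA
    A ↦ BA
    B ↦ BA
    C ↦ CC

A->BA, B->BA, C->CC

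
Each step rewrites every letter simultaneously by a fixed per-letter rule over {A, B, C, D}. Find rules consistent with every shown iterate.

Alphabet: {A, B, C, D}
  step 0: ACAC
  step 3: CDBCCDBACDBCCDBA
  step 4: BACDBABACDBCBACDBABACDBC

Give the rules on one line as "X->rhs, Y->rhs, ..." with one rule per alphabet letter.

A->BC, B->D, C->BA, D->C

  step 3 ⇒ step 4: CDBCCDBACDBCCDBA ⇒ BA·C·D·BA·BA·C·D·BC·BA·C·D·BA·BA·C·D·BC
    A ↦ BC
    B ↦ D
    C ↦ BA
    D ↦ C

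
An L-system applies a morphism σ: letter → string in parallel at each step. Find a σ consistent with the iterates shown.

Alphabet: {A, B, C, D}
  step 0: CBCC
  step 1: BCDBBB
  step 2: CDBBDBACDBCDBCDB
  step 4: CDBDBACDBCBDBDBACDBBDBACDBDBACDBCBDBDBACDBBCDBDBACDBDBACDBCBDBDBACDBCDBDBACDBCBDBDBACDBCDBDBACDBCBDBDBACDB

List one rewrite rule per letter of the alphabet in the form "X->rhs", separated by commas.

  step 1 ⇒ step 2: BCDBBB ⇒ CDB·B·DBA·CDB·CDB·CDB
    B ↦ CDB
    C ↦ B
    D ↦ DBA
    A ↦ CBD  (constrained at step 2)

A->CBD, B->CDB, C->B, D->DBA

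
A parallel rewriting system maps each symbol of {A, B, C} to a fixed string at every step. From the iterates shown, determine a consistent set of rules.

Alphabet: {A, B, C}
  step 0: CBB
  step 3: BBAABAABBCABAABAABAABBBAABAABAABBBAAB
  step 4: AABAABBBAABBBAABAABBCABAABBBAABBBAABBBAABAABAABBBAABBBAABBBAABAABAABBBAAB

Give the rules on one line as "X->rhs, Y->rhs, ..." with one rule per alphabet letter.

  step 3 ⇒ step 4: BBAABAABBCABAABAABAABBBAABAABAABBBAAB ⇒ AAB·AAB·B·B·AAB·B·B·AAB·AAB·BCA·B·AAB·B·B·AAB·B·B·AAB·B·B·AAB·AAB·AAB·B·B·AAB·B·B·AAB·B·B·AAB·AAB·AAB·B·B·AAB
    A ↦ B
    B ↦ AAB
    C ↦ BCA

A->B, B->AAB, C->BCA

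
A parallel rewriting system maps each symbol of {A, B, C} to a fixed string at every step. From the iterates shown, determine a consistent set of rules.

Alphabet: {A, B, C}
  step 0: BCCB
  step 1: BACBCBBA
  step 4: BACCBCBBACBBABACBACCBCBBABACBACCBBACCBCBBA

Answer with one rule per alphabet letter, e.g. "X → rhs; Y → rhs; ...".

  step 0 ⇒ step 1: BCCB ⇒ BA·CB·CB·BA
    B ↦ BA
    C ↦ CB
    A ↦ C  (constrained at step 1)

A->C, B->BA, C->CB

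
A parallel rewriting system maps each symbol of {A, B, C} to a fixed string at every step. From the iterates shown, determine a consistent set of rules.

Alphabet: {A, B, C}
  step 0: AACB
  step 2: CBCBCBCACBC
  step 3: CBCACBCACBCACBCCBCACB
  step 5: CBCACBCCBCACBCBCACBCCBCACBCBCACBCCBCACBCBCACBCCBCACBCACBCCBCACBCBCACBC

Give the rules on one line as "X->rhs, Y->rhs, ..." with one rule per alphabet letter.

  step 2 ⇒ step 3: CBCBCBCACBC ⇒ CB·CA·CB·CA·CB·CA·CB·C·CB·CA·CB
    A ↦ C
    B ↦ CA
    C ↦ CB

A->C, B->CA, C->CB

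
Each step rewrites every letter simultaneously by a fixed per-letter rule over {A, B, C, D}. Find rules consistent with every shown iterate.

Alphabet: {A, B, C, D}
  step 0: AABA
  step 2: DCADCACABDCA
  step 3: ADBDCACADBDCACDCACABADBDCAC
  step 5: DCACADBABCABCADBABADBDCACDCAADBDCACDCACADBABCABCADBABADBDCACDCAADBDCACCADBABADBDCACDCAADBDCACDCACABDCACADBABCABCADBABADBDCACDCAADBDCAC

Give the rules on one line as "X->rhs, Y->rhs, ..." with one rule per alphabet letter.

A->C, B->AB, C->DCA, D->ADB

  step 2 ⇒ step 3: DCADCACABDCA ⇒ ADB·DCA·C·ADB·DCA·C·DCA·C·AB·ADB·DCA·C
    A ↦ C
    B ↦ AB
    C ↦ DCA
    D ↦ ADB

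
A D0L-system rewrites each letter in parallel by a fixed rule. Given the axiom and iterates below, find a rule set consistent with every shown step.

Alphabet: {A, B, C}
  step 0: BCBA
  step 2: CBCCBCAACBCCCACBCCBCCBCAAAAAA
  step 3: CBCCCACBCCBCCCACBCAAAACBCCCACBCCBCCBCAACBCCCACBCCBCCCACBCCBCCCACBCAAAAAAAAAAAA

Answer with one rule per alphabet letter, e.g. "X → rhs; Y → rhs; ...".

A->AA, B->CCA, C->CBC

  step 2 ⇒ step 3: CBCCBCAACBCCCACBCCBCCBCAAAAAA ⇒ CBC·CCA·CBC·CBC·CCA·CBC·AA·AA·CBC·CCA·CBC·CBC·CBC·AA·CBC·CCA·CBC·CBC·CCA·CBC·CBC·CCA·CBC·AA·AA·AA·AA·AA·AA
    A ↦ AA
    B ↦ CCA
    C ↦ CBC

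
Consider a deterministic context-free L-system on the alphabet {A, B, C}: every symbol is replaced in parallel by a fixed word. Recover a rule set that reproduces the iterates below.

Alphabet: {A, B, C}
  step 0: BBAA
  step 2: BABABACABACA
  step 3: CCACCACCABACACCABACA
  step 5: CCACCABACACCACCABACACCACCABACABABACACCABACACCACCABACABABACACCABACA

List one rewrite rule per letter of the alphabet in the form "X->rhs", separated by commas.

A->CA, B->C, C->BA

  step 2 ⇒ step 3: BABABACABACA ⇒ C·CA·C·CA·C·CA·BA·CA·C·CA·BA·CA
    A ↦ CA
    B ↦ C
    C ↦ BA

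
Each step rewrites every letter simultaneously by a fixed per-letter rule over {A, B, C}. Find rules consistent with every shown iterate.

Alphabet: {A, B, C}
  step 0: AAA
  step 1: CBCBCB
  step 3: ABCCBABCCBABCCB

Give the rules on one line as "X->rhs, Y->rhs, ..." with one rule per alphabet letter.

  step 0 ⇒ step 1: AAA ⇒ CB·CB·CB
    A ↦ CB
    B ↦ A  (constrained at step 1)
    C ↦ BC  (constrained at step 1)

A->CB, B->A, C->BC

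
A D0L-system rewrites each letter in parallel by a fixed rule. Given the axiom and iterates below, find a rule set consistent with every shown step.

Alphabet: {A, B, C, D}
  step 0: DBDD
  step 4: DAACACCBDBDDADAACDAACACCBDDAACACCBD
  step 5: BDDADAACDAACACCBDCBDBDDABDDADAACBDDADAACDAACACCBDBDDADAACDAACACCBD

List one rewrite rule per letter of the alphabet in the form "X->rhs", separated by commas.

A->DA, B->C, C->AC, D->BD

  step 4 ⇒ step 5: DAACACCBDBDDADAACDAACACCBDDAACACCBD ⇒ BD·DA·DA·AC·DA·AC·AC·C·BD·C·BD·BD·DA·BD·DA·DA·AC·BD·DA·DA·AC·DA·AC·AC·C·BD·BD·DA·DA·AC·DA·AC·AC·C·BD
    A ↦ DA
    B ↦ C
    C ↦ AC
    D ↦ BD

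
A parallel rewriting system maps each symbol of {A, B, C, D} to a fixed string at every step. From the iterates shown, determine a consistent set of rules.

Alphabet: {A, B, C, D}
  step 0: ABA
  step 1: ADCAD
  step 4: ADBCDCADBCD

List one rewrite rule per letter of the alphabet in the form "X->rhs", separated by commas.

A->AD, B->C, C->D, D->B

  step 0 ⇒ step 1: ABA ⇒ AD·C·AD
    A ↦ AD
    B ↦ C
    C ↦ D  (constrained at step 1)
    D ↦ B  (constrained at step 1)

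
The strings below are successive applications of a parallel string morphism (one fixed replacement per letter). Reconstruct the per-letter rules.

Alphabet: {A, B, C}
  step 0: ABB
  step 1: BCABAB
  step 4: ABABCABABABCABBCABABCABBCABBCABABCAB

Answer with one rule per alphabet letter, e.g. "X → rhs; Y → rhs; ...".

A->BC, B->AB, C->A

  step 0 ⇒ step 1: ABB ⇒ BC·AB·AB
    A ↦ BC
    B ↦ AB
    C ↦ A  (constrained at step 1)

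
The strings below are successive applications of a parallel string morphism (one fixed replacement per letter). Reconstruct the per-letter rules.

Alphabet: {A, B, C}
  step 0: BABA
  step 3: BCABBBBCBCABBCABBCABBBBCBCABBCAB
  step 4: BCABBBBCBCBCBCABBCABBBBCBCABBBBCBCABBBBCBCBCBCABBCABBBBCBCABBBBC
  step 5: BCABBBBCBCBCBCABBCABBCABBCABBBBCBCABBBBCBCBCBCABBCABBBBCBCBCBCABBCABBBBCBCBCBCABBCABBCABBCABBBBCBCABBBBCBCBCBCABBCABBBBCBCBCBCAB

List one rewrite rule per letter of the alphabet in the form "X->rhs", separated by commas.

  step 4 ⇒ step 5: BCABBBBCBCBCBCABBCABBBBCBCABBBBCBCABBBBCBCBCBCABBCABBBBCBCABBBBC ⇒ BC·AB·BB·BC·BC·BC·BC·AB·BC·AB·BC·AB·BC·AB·BB·BC·BC·AB·BB·BC·BC·BC·BC·AB·BC·AB·BB·BC·BC·BC·BC·AB·BC·AB·BB·BC·BC·BC·BC·AB·BC·AB·BC·AB·BC·AB·BB·BC·BC·AB·BB·BC·BC·BC·BC·AB·BC·AB·BB·BC·BC·BC·BC·AB
    A ↦ BB
    B ↦ BC
    C ↦ AB

A->BB, B->BC, C->AB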